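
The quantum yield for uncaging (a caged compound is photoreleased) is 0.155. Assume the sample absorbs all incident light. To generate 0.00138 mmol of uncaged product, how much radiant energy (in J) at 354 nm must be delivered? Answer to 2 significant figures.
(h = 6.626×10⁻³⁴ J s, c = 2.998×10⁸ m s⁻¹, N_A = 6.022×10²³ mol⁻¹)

Product: 0.00138 mmol = 1.38×10⁻⁶ mol.
Photons that must be absorbed: 1.38×10⁻⁶ / 0.155 = 8.903×10⁻⁶ mol.
Photon energy: hc/λ = 5.612×10⁻¹⁹ J; per mole, 3.380×10⁵ J mol⁻¹.
Energy required: 8.903×10⁻⁶ × 3.380×10⁵ = 3.0 J.

3.0 J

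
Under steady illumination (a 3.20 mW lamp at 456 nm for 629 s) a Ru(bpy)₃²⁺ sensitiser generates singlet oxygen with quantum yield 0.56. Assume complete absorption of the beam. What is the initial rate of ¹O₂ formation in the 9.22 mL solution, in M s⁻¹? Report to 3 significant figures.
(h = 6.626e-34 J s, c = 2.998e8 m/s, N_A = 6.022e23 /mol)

7.41e-7 M s⁻¹

Photon energy at 456 nm: hc/λ = (6.626e-34)(2.998e8)/(456e-9) = 4.356e-19 J.
Energy delivered: (3.20 mW)(629 s) = 2.013 J.
Photons incident: 2.013 / 4.356e-19 = 4.621e18, i.e. 4.621e18/6.022e23 = 7.674e-6 mol.
Product formed: 0.56 × 7.674e-6 = 4.297e-6 mol.
Rate: 4.297e-6 mol / (629 s × 0.00922 L) = 7.41e-7 M s⁻¹.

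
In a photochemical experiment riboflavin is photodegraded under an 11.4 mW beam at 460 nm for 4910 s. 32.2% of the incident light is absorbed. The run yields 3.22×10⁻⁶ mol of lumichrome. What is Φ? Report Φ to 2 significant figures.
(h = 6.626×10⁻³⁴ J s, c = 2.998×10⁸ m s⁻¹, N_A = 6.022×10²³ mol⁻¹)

Φ = 0.046

Photon energy at 460 nm: hc/λ = (6.626×10⁻³⁴)(2.998×10⁸)/(460×10⁻⁹) = 4.318×10⁻¹⁹ J.
Energy delivered: (11.4 mW)(4910 s) = 55.97 J.
Photons incident: 55.97 / 4.318×10⁻¹⁹ = 1.296×10²⁰, i.e. 1.296×10²⁰/6.022×10²³ = 2.152×10⁻⁴ mol.
Photons absorbed: 0.322 × 2.152×10⁻⁴ = 6.929×10⁻⁵ mol.
Φ = 3.22×10⁻⁶ mol / 6.929×10⁻⁵ mol photons = 0.046.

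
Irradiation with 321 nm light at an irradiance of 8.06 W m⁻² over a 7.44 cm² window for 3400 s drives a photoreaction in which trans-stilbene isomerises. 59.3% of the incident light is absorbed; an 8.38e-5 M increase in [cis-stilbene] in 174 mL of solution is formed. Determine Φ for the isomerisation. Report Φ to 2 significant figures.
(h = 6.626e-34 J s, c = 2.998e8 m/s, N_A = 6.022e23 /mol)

Product: (8.38e-5 M)(0.174 L) = 1.458e-5 mol.
Photon energy at 321 nm: hc/λ = (6.626e-34)(2.998e8)/(321e-9) = 6.188e-19 J.
Energy delivered: (8.06 W m⁻²)(7.44e-4 m²)(3400 s) = 20.39 J.
Photons incident: 20.39 / 6.188e-19 = 3.295e19, i.e. 3.295e19/6.022e23 = 5.472e-5 mol.
Photons absorbed: 0.593 × 5.472e-5 = 3.245e-5 mol.
Φ = 1.458e-5 mol / 3.245e-5 mol photons = 0.45.

Φ = 0.45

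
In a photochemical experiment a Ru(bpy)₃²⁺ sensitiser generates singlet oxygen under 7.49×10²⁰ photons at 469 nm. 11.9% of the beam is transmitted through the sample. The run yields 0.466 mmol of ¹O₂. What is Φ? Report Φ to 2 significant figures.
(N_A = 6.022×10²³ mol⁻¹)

Φ = 0.43

Product: 0.466 mmol = 4.66×10⁻⁴ mol.
Moles of photons: 7.49×10²⁰ / 6.022×10²³ = 0.001244 mol.
Fraction absorbed: 1 − 11.9/100 = 0.8810.
Photons absorbed: 0.8810 × 0.001244 = 0.001096 mol.
Φ = 4.66×10⁻⁴ mol / 0.001096 mol photons = 0.43.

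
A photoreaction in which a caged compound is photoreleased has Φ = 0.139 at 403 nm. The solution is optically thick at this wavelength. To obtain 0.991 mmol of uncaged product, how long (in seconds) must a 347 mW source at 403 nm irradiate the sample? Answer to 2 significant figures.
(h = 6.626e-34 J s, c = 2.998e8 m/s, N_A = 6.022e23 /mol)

t ≈ 6100 s

Product: 0.991 mmol = 9.91e-4 mol.
Photons that must be absorbed: 9.91e-4 / 0.139 = 0.007129 mol.
Photon energy: hc/λ = 4.929e-19 J; per mole, 2.968e5 J mol⁻¹.
Energy required: 0.007129 × 2.968e5 = 2116 J.
Time: 2116 J / 0.347 W = 6100 s.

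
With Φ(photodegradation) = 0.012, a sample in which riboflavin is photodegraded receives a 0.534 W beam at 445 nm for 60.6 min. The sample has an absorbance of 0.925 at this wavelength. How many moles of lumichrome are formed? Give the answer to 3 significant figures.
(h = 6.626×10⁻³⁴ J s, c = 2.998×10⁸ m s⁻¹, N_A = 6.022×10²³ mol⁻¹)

7.64×10⁻⁵ mol

Photon energy at 445 nm: hc/λ = (6.626×10⁻³⁴)(2.998×10⁸)/(445×10⁻⁹) = 4.464×10⁻¹⁹ J.
Energy delivered: (0.534 W)(3636 s) = 1942 J.
Photons incident: 1942 / 4.464×10⁻¹⁹ = 4.350×10²¹, i.e. 4.350×10²¹/6.022×10²³ = 0.007224 mol.
Fraction absorbed: 1 − 10^(−0.925) = 0.8811.
Photons absorbed: 0.8811 × 0.007224 = 0.006365 mol.
Product: Φ × n_abs = 0.012 × 0.006365 = 7.638×10⁻⁵ mol.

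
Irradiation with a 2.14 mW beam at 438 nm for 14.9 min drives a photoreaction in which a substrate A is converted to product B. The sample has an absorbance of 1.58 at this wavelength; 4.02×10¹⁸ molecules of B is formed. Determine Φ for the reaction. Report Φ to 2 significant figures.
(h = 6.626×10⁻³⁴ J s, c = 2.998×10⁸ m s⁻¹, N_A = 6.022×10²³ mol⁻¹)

Φ = 0.98

Product: 4.02×10¹⁸ / 6.022×10²³ = 6.676×10⁻⁶ mol.
Photon energy at 438 nm: hc/λ = (6.626×10⁻³⁴)(2.998×10⁸)/(438×10⁻⁹) = 4.535×10⁻¹⁹ J.
Energy delivered: (2.14 mW)(894 s) = 1.913 J.
Photons incident: 1.913 / 4.535×10⁻¹⁹ = 4.218×10¹⁸, i.e. 4.218×10¹⁸/6.022×10²³ = 7.004×10⁻⁶ mol.
Fraction absorbed: 1 − 10^(−1.58) = 0.9737.
Photons absorbed: 0.9737 × 7.004×10⁻⁶ = 6.820×10⁻⁶ mol.
Φ = 6.676×10⁻⁶ mol / 6.820×10⁻⁶ mol photons = 0.98.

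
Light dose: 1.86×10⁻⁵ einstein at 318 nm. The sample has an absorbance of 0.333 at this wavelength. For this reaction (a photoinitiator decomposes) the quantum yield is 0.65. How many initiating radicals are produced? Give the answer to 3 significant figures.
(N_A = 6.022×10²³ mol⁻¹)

Fraction absorbed: 1 − 10^(−0.333) = 0.5355.
Photons absorbed: 0.5355 × 1.86×10⁻⁵ = 9.960×10⁻⁶ mol.
Product: Φ × n_abs = 0.65 × 9.960×10⁻⁶ = 6.474×10⁻⁶ mol.
As a count: 6.474×10⁻⁶ × 6.022×10²³ = 3.90×10¹⁸.

3.90×10¹⁸ initiating radicals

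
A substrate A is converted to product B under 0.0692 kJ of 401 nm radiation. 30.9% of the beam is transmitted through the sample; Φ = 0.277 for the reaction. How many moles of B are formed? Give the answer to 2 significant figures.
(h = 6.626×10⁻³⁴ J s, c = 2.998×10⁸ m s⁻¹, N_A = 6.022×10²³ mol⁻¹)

Photon energy at 401 nm: hc/λ = (6.626×10⁻³⁴)(2.998×10⁸)/(401×10⁻⁹) = 4.954×10⁻¹⁹ J.
Incident energy: 0.0692 kJ = 69.2 J.
Photons incident: 69.2 / 4.954×10⁻¹⁹ = 1.397×10²⁰, i.e. 1.397×10²⁰/6.022×10²³ = 2.320×10⁻⁴ mol.
Fraction absorbed: 1 − 30.9/100 = 0.6910.
Photons absorbed: 0.6910 × 2.320×10⁻⁴ = 1.603×10⁻⁴ mol.
Product: Φ × n_abs = 0.277 × 1.603×10⁻⁴ = 4.440×10⁻⁵ mol.

4.4×10⁻⁵ mol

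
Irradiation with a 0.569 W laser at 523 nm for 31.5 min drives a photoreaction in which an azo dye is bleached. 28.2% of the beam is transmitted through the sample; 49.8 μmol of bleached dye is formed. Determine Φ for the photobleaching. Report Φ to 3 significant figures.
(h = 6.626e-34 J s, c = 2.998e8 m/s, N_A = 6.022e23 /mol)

Product: 49.8 μmol = 4.98e-5 mol.
Photon energy at 523 nm: hc/λ = (6.626e-34)(2.998e8)/(523e-9) = 3.798e-19 J.
Energy delivered: (0.569 W)(1890 s) = 1075 J.
Photons incident: 1075 / 3.798e-19 = 2.830e21, i.e. 2.830e21/6.022e23 = 0.004699 mol.
Fraction absorbed: 1 − 28.2/100 = 0.7180.
Photons absorbed: 0.7180 × 0.004699 = 0.003374 mol.
Φ = 4.98e-5 mol / 0.003374 mol photons = 0.0148.

Φ = 0.0148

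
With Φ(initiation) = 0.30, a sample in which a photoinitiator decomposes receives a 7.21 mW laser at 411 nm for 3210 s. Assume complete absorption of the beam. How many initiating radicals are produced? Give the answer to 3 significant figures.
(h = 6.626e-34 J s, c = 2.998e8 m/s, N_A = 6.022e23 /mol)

Photon energy at 411 nm: hc/λ = (6.626e-34)(2.998e8)/(411e-9) = 4.833e-19 J.
Energy delivered: (7.21 mW)(3210 s) = 23.14 J.
Photons incident: 23.14 / 4.833e-19 = 4.788e19, i.e. 4.788e19/6.022e23 = 7.951e-5 mol.
Product: Φ × n_abs = 0.30 × 7.951e-5 = 2.385e-5 mol.
As a count: 2.385e-5 × 6.022e23 = 1.44e19.

1.44e19 initiating radicals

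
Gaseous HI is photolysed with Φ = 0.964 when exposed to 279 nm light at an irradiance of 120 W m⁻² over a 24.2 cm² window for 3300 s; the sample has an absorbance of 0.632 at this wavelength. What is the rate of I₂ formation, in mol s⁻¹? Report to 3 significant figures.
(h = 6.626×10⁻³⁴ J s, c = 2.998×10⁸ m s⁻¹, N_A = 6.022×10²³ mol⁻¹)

Photon energy at 279 nm: hc/λ = (6.626×10⁻³⁴)(2.998×10⁸)/(279×10⁻⁹) = 7.120×10⁻¹⁹ J.
Energy delivered: (120 W m⁻²)(24.2×10⁻⁴ m²)(3300 s) = 958.3 J.
Photons incident: 958.3 / 7.120×10⁻¹⁹ = 1.346×10²¹, i.e. 1.346×10²¹/6.022×10²³ = 0.002235 mol.
Fraction absorbed: 1 − 10^(−0.632) = 0.7667.
Photons absorbed: 0.7667 × 0.002235 = 0.001714 mol.
Product formed: 0.964 × 0.001714 = 0.001652 mol.
Rate: 0.001652 / 3300 s = 5.01×10⁻⁷ mol s⁻¹.

5.01×10⁻⁷ mol s⁻¹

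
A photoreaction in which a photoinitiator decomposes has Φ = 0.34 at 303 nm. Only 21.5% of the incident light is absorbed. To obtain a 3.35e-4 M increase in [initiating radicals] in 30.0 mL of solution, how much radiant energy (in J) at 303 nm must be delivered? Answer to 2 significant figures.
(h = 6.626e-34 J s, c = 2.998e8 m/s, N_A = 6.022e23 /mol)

Product: (3.35e-4 M)(0.03 L) = 1.005e-5 mol.
Photons that must be absorbed: 1.005e-5 / 0.34 = 2.956e-5 mol.
Incident photons needed: 2.956e-5 / 0.215 = 1.375e-4 mol.
Photon energy: hc/λ = 6.556e-19 J; per mole, 3.948e5 J mol⁻¹.
Energy required: 1.375e-4 × 3.948e5 = 54 J.

54 J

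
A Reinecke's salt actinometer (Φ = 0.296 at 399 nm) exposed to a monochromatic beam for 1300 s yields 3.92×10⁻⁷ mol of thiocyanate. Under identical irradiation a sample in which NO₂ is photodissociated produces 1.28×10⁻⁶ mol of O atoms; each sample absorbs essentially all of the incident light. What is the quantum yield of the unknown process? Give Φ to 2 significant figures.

Photons absorbed by the actinometer: 3.92×10⁻⁷ / 0.296 = 1.324×10⁻⁶ mol.
Φ(unknown) = 1.28×10⁻⁶ / 1.324×10⁻⁶ = 0.97.

Φ = 0.97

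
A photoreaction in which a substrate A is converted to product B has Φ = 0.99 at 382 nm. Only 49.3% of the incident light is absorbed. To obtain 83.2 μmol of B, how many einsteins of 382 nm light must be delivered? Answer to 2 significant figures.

1.7×10⁻⁴ einstein

Product: 83.2 μmol = 8.32×10⁻⁵ mol.
Photons that must be absorbed: 8.32×10⁻⁵ / 0.99 = 8.404×10⁻⁵ mol.
Incident photons needed: 8.404×10⁻⁵ / 0.493 = 1.705×10⁻⁴ mol.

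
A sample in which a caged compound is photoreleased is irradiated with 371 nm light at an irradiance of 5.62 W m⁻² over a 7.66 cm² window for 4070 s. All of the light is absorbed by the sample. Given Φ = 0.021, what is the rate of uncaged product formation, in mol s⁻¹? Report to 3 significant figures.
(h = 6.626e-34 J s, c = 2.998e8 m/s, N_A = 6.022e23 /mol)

2.80e-10 mol s⁻¹

Photon energy at 371 nm: hc/λ = (6.626e-34)(2.998e8)/(371e-9) = 5.354e-19 J.
Energy delivered: (5.62 W m⁻²)(7.66e-4 m²)(4070 s) = 17.52 J.
Photons incident: 17.52 / 5.354e-19 = 3.272e19, i.e. 3.272e19/6.022e23 = 5.433e-5 mol.
Product formed: 0.021 × 5.433e-5 = 1.141e-6 mol.
Rate: 1.141e-6 / 4070 s = 2.80e-10 mol s⁻¹.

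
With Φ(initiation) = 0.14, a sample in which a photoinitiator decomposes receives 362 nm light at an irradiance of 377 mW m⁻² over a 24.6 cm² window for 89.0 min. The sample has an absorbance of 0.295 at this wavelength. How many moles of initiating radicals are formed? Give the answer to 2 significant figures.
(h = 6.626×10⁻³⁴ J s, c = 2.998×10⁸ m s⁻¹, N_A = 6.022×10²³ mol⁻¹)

Photon energy at 362 nm: hc/λ = (6.626×10⁻³⁴)(2.998×10⁸)/(362×10⁻⁹) = 5.487×10⁻¹⁹ J.
Energy delivered: (377 mW m⁻²)(24.6×10⁻⁴ m²)(5340 s) = 4.952 J.
Photons incident: 4.952 / 5.487×10⁻¹⁹ = 9.025×10¹⁸, i.e. 9.025×10¹⁸/6.022×10²³ = 1.499×10⁻⁵ mol.
Fraction absorbed: 1 − 10^(−0.295) = 0.4930.
Photons absorbed: 0.4930 × 1.499×10⁻⁵ = 7.390×10⁻⁶ mol.
Product: Φ × n_abs = 0.14 × 7.390×10⁻⁶ = 1.035×10⁻⁶ mol.

1.0×10⁻⁶ mol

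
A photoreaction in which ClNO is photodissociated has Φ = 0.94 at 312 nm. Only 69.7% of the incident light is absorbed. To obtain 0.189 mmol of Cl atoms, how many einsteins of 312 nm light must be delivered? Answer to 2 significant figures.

2.9e-4 einstein

Product: 0.189 mmol = 1.89e-4 mol.
Photons that must be absorbed: 1.89e-4 / 0.94 = 2.011e-4 mol.
Incident photons needed: 2.011e-4 / 0.697 = 2.885e-4 mol.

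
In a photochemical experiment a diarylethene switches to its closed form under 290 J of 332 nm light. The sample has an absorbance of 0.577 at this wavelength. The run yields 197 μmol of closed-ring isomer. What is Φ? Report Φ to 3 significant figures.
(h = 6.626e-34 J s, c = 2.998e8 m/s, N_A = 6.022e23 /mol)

Product: 197 μmol = 1.97e-4 mol.
Photon energy at 332 nm: hc/λ = (6.626e-34)(2.998e8)/(332e-9) = 5.983e-19 J.
Photons incident: 290 / 5.983e-19 = 4.847e20, i.e. 4.847e20/6.022e23 = 8.049e-4 mol.
Fraction absorbed: 1 − 10^(−0.577) = 0.7351.
Photons absorbed: 0.7351 × 8.049e-4 = 5.917e-4 mol.
Φ = 1.97e-4 mol / 5.917e-4 mol photons = 0.333.

Φ = 0.333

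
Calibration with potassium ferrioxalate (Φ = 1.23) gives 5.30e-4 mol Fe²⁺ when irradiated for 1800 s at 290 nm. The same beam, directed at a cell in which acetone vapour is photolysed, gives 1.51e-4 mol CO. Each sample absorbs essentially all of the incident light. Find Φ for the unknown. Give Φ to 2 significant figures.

Φ = 0.35

Photons absorbed by the actinometer: 5.30e-4 / 1.23 = 4.309e-4 mol.
Φ(unknown) = 1.51e-4 / 4.309e-4 = 0.35.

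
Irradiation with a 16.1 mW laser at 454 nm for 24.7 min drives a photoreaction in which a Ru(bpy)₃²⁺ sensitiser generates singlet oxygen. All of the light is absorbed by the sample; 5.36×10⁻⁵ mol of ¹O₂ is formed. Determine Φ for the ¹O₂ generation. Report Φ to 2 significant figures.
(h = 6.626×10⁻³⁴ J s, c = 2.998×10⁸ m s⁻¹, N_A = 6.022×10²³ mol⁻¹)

Φ = 0.59

Photon energy at 454 nm: hc/λ = (6.626×10⁻³⁴)(2.998×10⁸)/(454×10⁻⁹) = 4.375×10⁻¹⁹ J.
Energy delivered: (16.1 mW)(1482 s) = 23.86 J.
Photons incident: 23.86 / 4.375×10⁻¹⁹ = 5.454×10¹⁹, i.e. 5.454×10¹⁹/6.022×10²³ = 9.057×10⁻⁵ mol.
Φ = 5.36×10⁻⁵ mol / 9.057×10⁻⁵ mol photons = 0.59.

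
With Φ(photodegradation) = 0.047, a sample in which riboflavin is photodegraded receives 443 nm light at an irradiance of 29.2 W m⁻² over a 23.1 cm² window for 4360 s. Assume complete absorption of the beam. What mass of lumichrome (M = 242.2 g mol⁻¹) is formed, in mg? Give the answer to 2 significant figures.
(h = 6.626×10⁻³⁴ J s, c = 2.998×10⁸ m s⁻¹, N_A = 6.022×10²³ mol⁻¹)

12 mg

Photon energy at 443 nm: hc/λ = (6.626×10⁻³⁴)(2.998×10⁸)/(443×10⁻⁹) = 4.484×10⁻¹⁹ J.
Energy delivered: (29.2 W m⁻²)(23.1×10⁻⁴ m²)(4360 s) = 294.1 J.
Photons incident: 294.1 / 4.484×10⁻¹⁹ = 6.559×10²⁰, i.e. 6.559×10²⁰/6.022×10²³ = 0.001089 mol.
Product: Φ × n_abs = 0.047 × 0.001089 = 5.118×10⁻⁵ mol.
Mass: 5.118×10⁻⁵ × 242.2 = 0.01240 g = 12 mg.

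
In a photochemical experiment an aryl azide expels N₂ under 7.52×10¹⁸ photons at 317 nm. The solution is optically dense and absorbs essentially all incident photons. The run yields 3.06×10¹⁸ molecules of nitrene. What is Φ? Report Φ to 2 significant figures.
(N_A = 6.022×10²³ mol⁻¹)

Φ = 0.41

Product: 3.06×10¹⁸ / 6.022×10²³ = 5.081×10⁻⁶ mol.
Moles of photons: 7.52×10¹⁸ / 6.022×10²³ = 1.249×10⁻⁵ mol.
Φ = 5.081×10⁻⁶ mol / 1.249×10⁻⁵ mol photons = 0.41.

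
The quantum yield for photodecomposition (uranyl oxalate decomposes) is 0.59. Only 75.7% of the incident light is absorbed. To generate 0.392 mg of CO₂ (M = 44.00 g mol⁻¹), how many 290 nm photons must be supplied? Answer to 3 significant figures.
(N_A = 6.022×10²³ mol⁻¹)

1.20×10¹⁹ photons

Product: 0.392 mg / 44.00 g mol⁻¹ = 8.909×10⁻⁶ mol.
Photons that must be absorbed: 8.909×10⁻⁶ / 0.59 = 1.510×10⁻⁵ mol.
Incident photons needed: 1.510×10⁻⁵ / 0.757 = 1.995×10⁻⁵ mol.
Photon count: 1.995×10⁻⁵ × 6.022×10²³ = 1.20×10¹⁹.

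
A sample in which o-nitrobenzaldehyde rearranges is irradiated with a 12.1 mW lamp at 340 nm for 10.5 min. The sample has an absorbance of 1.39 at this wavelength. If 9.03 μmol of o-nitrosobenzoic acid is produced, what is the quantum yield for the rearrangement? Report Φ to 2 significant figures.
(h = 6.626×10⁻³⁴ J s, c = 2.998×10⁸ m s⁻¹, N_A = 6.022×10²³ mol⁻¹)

Product: 9.03 μmol = 9.03×10⁻⁶ mol.
Photon energy at 340 nm: hc/λ = (6.626×10⁻³⁴)(2.998×10⁸)/(340×10⁻⁹) = 5.843×10⁻¹⁹ J.
Energy delivered: (12.1 mW)(630 s) = 7.623 J.
Photons incident: 7.623 / 5.843×10⁻¹⁹ = 1.305×10¹⁹, i.e. 1.305×10¹⁹/6.022×10²³ = 2.167×10⁻⁵ mol.
Fraction absorbed: 1 − 10^(−1.39) = 0.9593.
Photons absorbed: 0.9593 × 2.167×10⁻⁵ = 2.079×10⁻⁵ mol.
Φ = 9.03×10⁻⁶ mol / 2.079×10⁻⁵ mol photons = 0.43.

Φ = 0.43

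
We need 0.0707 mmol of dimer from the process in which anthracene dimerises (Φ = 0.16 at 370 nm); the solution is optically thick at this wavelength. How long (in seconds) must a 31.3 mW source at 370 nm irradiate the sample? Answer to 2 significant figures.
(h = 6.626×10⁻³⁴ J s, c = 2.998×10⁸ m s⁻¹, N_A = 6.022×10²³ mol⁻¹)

t ≈ 4600 s

Product: 0.0707 mmol = 7.07×10⁻⁵ mol.
Photons that must be absorbed: 7.07×10⁻⁵ / 0.16 = 4.419×10⁻⁴ mol.
Photon energy: hc/λ = 5.369×10⁻¹⁹ J; per mole, 3.233×10⁵ J mol⁻¹.
Energy required: 4.419×10⁻⁴ × 3.233×10⁵ = 142.9 J.
Time: 142.9 J / 0.0313 W = 4600 s.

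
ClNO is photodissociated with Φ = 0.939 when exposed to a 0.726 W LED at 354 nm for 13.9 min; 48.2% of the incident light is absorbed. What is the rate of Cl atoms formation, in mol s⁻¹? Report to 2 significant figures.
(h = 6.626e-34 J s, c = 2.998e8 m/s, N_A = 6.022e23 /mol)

Photon energy at 354 nm: hc/λ = (6.626e-34)(2.998e8)/(354e-9) = 5.612e-19 J.
Energy delivered: (0.726 W)(834 s) = 605.5 J.
Photons incident: 605.5 / 5.612e-19 = 1.079e21, i.e. 1.079e21/6.022e23 = 0.001792 mol.
Photons absorbed: 0.482 × 0.001792 = 8.637e-4 mol.
Product formed: 0.939 × 8.637e-4 = 8.110e-4 mol.
Rate: 8.110e-4 / 834 s = 9.7e-7 mol s⁻¹.

9.7e-7 mol s⁻¹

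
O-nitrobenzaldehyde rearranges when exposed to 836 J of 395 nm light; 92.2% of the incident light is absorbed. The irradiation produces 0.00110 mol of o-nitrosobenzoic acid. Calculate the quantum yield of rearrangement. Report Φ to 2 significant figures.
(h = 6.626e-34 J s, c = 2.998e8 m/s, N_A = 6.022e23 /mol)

Photon energy at 395 nm: hc/λ = (6.626e-34)(2.998e8)/(395e-9) = 5.029e-19 J.
Photons incident: 836 / 5.029e-19 = 1.662e21, i.e. 1.662e21/6.022e23 = 0.002760 mol.
Photons absorbed: 0.922 × 0.002760 = 0.002545 mol.
Φ = 0.00110 mol / 0.002545 mol photons = 0.43.

Φ = 0.43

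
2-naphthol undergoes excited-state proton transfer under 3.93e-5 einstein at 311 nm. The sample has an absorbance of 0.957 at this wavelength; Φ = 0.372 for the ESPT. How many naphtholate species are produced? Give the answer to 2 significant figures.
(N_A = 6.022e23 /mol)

7.8e18 species

Fraction absorbed: 1 − 10^(−0.957) = 0.8896.
Photons absorbed: 0.8896 × 3.93e-5 = 3.496e-5 mol.
Product: Φ × n_abs = 0.372 × 3.496e-5 = 1.301e-5 mol.
As a count: 1.301e-5 × 6.022e23 = 7.8e18.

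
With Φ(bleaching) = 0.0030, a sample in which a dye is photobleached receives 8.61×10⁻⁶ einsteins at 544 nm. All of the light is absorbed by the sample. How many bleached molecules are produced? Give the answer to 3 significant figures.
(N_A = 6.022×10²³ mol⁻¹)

Product: Φ × n_abs = 0.0030 × 8.61×10⁻⁶ = 2.583×10⁻⁸ mol.
As a count: 2.583×10⁻⁸ × 6.022×10²³ = 1.56×10¹⁶.

1.56×10¹⁶ bleached molecules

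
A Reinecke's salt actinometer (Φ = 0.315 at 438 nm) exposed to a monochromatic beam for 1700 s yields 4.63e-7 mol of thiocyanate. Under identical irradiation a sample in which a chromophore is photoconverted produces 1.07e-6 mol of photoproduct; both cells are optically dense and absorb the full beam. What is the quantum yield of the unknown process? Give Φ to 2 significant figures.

Φ = 0.73

Photons absorbed by the actinometer: 4.63e-7 / 0.315 = 1.470e-6 mol.
Φ(unknown) = 1.07e-6 / 1.470e-6 = 0.73.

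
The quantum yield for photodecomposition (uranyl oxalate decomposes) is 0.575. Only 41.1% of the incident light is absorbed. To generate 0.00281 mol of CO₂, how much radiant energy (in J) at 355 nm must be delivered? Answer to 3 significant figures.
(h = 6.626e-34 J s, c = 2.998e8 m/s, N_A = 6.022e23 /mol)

4010 J

Photons that must be absorbed: 0.00281 / 0.575 = 0.004887 mol.
Incident photons needed: 0.004887 / 0.411 = 0.01189 mol.
Photon energy: hc/λ = 5.596e-19 J; per mole, 3.370e5 J mol⁻¹.
Energy required: 0.01189 × 3.370e5 = 4010 J.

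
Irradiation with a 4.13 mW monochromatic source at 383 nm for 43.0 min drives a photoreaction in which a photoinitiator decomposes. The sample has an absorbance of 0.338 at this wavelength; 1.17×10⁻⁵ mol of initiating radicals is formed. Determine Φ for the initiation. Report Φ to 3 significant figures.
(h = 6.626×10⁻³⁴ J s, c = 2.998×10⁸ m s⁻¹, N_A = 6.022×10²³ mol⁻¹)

Photon energy at 383 nm: hc/λ = (6.626×10⁻³⁴)(2.998×10⁸)/(383×10⁻⁹) = 5.187×10⁻¹⁹ J.
Energy delivered: (4.13 mW)(2580 s) = 10.66 J.
Photons incident: 10.66 / 5.187×10⁻¹⁹ = 2.055×10¹⁹, i.e. 2.055×10¹⁹/6.022×10²³ = 3.412×10⁻⁵ mol.
Fraction absorbed: 1 − 10^(−0.338) = 0.5408.
Photons absorbed: 0.5408 × 3.412×10⁻⁵ = 1.845×10⁻⁵ mol.
Φ = 1.17×10⁻⁵ mol / 1.845×10⁻⁵ mol photons = 0.634.

Φ = 0.634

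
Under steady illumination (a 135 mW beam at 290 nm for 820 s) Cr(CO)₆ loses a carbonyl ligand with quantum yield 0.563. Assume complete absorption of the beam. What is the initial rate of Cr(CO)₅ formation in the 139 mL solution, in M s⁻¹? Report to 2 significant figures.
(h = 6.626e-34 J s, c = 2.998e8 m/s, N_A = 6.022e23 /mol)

1.3e-6 M s⁻¹

Photon energy at 290 nm: hc/λ = (6.626e-34)(2.998e8)/(290e-9) = 6.850e-19 J.
Energy delivered: (135 mW)(820 s) = 110.7 J.
Photons incident: 110.7 / 6.850e-19 = 1.616e20, i.e. 1.616e20/6.022e23 = 2.683e-4 mol.
Product formed: 0.563 × 2.683e-4 = 1.511e-4 mol.
Rate: 1.511e-4 mol / (820 s × 0.139 L) = 1.3e-6 M s⁻¹.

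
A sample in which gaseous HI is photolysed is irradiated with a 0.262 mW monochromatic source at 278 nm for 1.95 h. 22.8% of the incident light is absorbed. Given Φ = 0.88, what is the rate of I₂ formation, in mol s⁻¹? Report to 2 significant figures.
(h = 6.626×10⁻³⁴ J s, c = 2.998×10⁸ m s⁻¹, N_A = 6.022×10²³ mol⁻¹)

1.2×10⁻¹⁰ mol s⁻¹

Photon energy at 278 nm: hc/λ = (6.626×10⁻³⁴)(2.998×10⁸)/(278×10⁻⁹) = 7.146×10⁻¹⁹ J.
Energy delivered: (0.262 mW)(7020 s) = 1.839 J.
Photons incident: 1.839 / 7.146×10⁻¹⁹ = 2.573×10¹⁸, i.e. 2.573×10¹⁸/6.022×10²³ = 4.273×10⁻⁶ mol.
Photons absorbed: 0.228 × 4.273×10⁻⁶ = 9.742×10⁻⁷ mol.
Product formed: 0.88 × 9.742×10⁻⁷ = 8.573×10⁻⁷ mol.
Rate: 8.573×10⁻⁷ / 7020 s = 1.2×10⁻¹⁰ mol s⁻¹.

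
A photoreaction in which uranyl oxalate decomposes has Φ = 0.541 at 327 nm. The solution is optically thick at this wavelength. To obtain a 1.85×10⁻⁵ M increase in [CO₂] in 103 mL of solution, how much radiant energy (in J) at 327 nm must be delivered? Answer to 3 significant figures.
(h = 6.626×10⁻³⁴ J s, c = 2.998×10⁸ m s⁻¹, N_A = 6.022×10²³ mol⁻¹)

Product: (1.85×10⁻⁵ M)(0.103 L) = 1.905×10⁻⁶ mol.
Photons that must be absorbed: 1.905×10⁻⁶ / 0.541 = 3.521×10⁻⁶ mol.
Photon energy: hc/λ = 6.075×10⁻¹⁹ J; per mole, 3.658×10⁵ J mol⁻¹.
Energy required: 3.521×10⁻⁶ × 3.658×10⁵ = 1.29 J.

1.29 J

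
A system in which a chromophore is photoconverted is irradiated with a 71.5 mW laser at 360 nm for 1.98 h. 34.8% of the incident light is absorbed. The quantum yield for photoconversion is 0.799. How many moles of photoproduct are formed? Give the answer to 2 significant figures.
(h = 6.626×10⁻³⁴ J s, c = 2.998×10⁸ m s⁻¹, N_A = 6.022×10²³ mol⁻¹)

4.3×10⁻⁴ mol

Photon energy at 360 nm: hc/λ = (6.626×10⁻³⁴)(2.998×10⁸)/(360×10⁻⁹) = 5.518×10⁻¹⁹ J.
Energy delivered: (71.5 mW)(7128 s) = 509.7 J.
Photons incident: 509.7 / 5.518×10⁻¹⁹ = 9.237×10²⁰, i.e. 9.237×10²⁰/6.022×10²³ = 0.001534 mol.
Photons absorbed: 0.348 × 0.001534 = 5.338×10⁻⁴ mol.
Product: Φ × n_abs = 0.799 × 5.338×10⁻⁴ = 4.265×10⁻⁴ mol.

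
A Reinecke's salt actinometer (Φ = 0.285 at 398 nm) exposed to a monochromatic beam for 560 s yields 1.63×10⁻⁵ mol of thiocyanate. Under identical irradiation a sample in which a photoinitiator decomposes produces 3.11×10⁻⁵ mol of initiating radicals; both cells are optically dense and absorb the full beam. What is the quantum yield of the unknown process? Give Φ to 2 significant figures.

Photons absorbed by the actinometer: 1.63×10⁻⁵ / 0.285 = 5.719×10⁻⁵ mol.
Φ(unknown) = 3.11×10⁻⁵ / 5.719×10⁻⁵ = 0.54.

Φ = 0.54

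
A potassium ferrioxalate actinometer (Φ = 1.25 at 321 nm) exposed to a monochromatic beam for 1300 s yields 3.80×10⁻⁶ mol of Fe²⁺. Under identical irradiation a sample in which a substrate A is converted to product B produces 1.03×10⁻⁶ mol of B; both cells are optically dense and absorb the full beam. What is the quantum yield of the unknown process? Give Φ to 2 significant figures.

Φ = 0.34

Photons absorbed by the actinometer: 3.80×10⁻⁶ / 1.25 = 3.040×10⁻⁶ mol.
Φ(unknown) = 1.03×10⁻⁶ / 3.040×10⁻⁶ = 0.34.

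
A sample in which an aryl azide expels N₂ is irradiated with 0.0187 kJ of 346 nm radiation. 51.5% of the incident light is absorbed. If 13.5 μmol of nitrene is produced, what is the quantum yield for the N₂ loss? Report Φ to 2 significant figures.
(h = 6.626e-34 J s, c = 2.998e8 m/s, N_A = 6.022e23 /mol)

Φ = 0.48

Product: 13.5 μmol = 1.35e-5 mol.
Photon energy at 346 nm: hc/λ = (6.626e-34)(2.998e8)/(346e-9) = 5.741e-19 J.
Incident energy: 0.0187 kJ = 18.7 J.
Photons incident: 18.7 / 5.741e-19 = 3.257e19, i.e. 3.257e19/6.022e23 = 5.409e-5 mol.
Photons absorbed: 0.515 × 5.409e-5 = 2.786e-5 mol.
Φ = 1.35e-5 mol / 2.786e-5 mol photons = 0.48.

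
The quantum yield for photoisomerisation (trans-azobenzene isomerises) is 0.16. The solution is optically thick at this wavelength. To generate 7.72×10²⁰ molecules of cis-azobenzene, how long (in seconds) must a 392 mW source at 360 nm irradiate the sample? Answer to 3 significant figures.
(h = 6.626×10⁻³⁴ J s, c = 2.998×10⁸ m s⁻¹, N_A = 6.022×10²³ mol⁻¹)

Product: 7.72×10²⁰ / 6.022×10²³ = 0.001282 mol.
Photons that must be absorbed: 0.001282 / 0.16 = 0.008012 mol.
Photon energy: hc/λ = 5.518×10⁻¹⁹ J; per mole, 3.323×10⁵ J mol⁻¹.
Energy required: 0.008012 × 3.323×10⁵ = 2662 J.
Time: 2662 J / 0.392 W = 6790 s.

t ≈ 6790 s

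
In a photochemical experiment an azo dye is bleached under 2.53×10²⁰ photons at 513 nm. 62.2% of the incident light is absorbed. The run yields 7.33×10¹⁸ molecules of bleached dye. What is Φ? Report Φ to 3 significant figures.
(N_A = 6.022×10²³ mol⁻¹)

Product: 7.33×10¹⁸ / 6.022×10²³ = 1.217×10⁻⁵ mol.
Moles of photons: 2.53×10²⁰ / 6.022×10²³ = 4.201×10⁻⁴ mol.
Photons absorbed: 0.622 × 4.201×10⁻⁴ = 2.613×10⁻⁴ mol.
Φ = 1.217×10⁻⁵ mol / 2.613×10⁻⁴ mol photons = 0.0466.

Φ = 0.0466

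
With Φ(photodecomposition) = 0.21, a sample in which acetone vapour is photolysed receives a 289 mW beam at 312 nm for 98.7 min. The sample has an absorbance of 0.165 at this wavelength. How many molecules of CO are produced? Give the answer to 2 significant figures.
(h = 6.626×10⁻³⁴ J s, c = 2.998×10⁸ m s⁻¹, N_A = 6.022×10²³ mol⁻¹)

1.8×10²⁰ molecules

Photon energy at 312 nm: hc/λ = (6.626×10⁻³⁴)(2.998×10⁸)/(312×10⁻⁹) = 6.367×10⁻¹⁹ J.
Energy delivered: (289 mW)(5922 s) = 1711 J.
Photons incident: 1711 / 6.367×10⁻¹⁹ = 2.687×10²¹, i.e. 2.687×10²¹/6.022×10²³ = 0.004462 mol.
Fraction absorbed: 1 − 10^(−0.165) = 0.3161.
Photons absorbed: 0.3161 × 0.004462 = 0.001410 mol.
Product: Φ × n_abs = 0.21 × 0.001410 = 2.961×10⁻⁴ mol.
As a count: 2.961×10⁻⁴ × 6.022×10²³ = 1.8×10²⁰.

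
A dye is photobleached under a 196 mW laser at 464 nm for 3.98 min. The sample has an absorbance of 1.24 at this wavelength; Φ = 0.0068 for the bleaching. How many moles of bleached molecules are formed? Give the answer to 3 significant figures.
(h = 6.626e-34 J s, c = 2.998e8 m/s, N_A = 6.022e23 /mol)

Photon energy at 464 nm: hc/λ = (6.626e-34)(2.998e8)/(464e-9) = 4.281e-19 J.
Energy delivered: (196 mW)(238.8 s) = 46.80 J.
Photons incident: 46.80 / 4.281e-19 = 1.093e20, i.e. 1.093e20/6.022e23 = 1.815e-4 mol.
Fraction absorbed: 1 − 10^(−1.24) = 0.9425.
Photons absorbed: 0.9425 × 1.815e-4 = 1.711e-4 mol.
Product: Φ × n_abs = 0.0068 × 1.711e-4 = 1.163e-6 mol.

1.16e-6 mol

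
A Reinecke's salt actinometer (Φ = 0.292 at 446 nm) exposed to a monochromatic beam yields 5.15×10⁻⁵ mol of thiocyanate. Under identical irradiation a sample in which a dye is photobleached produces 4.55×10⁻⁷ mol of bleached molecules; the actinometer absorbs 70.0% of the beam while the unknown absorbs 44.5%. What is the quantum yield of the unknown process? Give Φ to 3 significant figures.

Φ = 0.00406

Photons absorbed by the actinometer: 5.15×10⁻⁵ / 0.292 = 1.764×10⁻⁴ mol.
Incident flux: 1.764×10⁻⁴ / 0.700 = 2.520×10⁻⁴ einstein.
Absorbed by unknown: 0.445 × 2.520×10⁻⁴ = 1.121×10⁻⁴ mol.
Φ(unknown) = 4.55×10⁻⁷ / 1.121×10⁻⁴ = 0.00406.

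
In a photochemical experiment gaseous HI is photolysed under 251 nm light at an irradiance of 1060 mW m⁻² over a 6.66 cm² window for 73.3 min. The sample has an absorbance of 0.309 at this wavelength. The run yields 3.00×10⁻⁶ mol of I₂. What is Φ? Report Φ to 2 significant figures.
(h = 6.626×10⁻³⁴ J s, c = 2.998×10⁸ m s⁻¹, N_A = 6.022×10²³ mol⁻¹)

Photon energy at 251 nm: hc/λ = (6.626×10⁻³⁴)(2.998×10⁸)/(251×10⁻⁹) = 7.914×10⁻¹⁹ J.
Energy delivered: (1060 mW m⁻²)(6.66×10⁻⁴ m²)(4398 s) = 3.105 J.
Photons incident: 3.105 / 7.914×10⁻¹⁹ = 3.923×10¹⁸, i.e. 3.923×10¹⁸/6.022×10²³ = 6.514×10⁻⁶ mol.
Fraction absorbed: 1 − 10^(−0.309) = 0.5091.
Photons absorbed: 0.5091 × 6.514×10⁻⁶ = 3.316×10⁻⁶ mol.
Φ = 3.00×10⁻⁶ mol / 3.316×10⁻⁶ mol photons = 0.90.

Φ = 0.90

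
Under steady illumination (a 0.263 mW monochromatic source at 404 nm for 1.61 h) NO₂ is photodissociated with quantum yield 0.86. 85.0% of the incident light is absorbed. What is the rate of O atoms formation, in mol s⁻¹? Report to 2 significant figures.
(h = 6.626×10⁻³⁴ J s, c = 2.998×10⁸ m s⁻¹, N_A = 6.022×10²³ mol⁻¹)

Photon energy at 404 nm: hc/λ = (6.626×10⁻³⁴)(2.998×10⁸)/(404×10⁻⁹) = 4.917×10⁻¹⁹ J.
Energy delivered: (0.263 mW)(5796 s) = 1.524 J.
Photons incident: 1.524 / 4.917×10⁻¹⁹ = 3.099×10¹⁸, i.e. 3.099×10¹⁸/6.022×10²³ = 5.146×10⁻⁶ mol.
Photons absorbed: 0.850 × 5.146×10⁻⁶ = 4.374×10⁻⁶ mol.
Product formed: 0.86 × 4.374×10⁻⁶ = 3.762×10⁻⁶ mol.
Rate: 3.762×10⁻⁶ / 5796 s = 6.5×10⁻¹⁰ mol s⁻¹.

6.5×10⁻¹⁰ mol s⁻¹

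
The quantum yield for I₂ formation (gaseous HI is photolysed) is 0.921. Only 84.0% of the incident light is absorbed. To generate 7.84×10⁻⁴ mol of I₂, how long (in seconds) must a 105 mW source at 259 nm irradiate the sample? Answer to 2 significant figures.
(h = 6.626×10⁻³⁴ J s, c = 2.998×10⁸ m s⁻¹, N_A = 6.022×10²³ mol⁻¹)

Photons that must be absorbed: 7.84×10⁻⁴ / 0.921 = 8.512×10⁻⁴ mol.
Incident photons needed: 8.512×10⁻⁴ / 0.840 = 0.001013 mol.
Photon energy: hc/λ = 7.670×10⁻¹⁹ J; per mole, 4.619×10⁵ J mol⁻¹.
Energy required: 0.001013 × 4.619×10⁵ = 467.9 J.
Time: 467.9 J / 0.105 W = 4500 s.

t ≈ 4500 s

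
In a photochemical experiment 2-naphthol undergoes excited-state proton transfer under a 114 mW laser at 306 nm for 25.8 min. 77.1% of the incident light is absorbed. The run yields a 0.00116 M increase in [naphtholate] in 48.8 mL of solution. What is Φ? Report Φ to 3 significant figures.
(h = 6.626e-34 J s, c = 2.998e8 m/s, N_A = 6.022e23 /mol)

Φ = 0.163

Product: (0.00116 M)(0.0488 L) = 5.661e-5 mol.
Photon energy at 306 nm: hc/λ = (6.626e-34)(2.998e8)/(306e-9) = 6.492e-19 J.
Energy delivered: (114 mW)(1548 s) = 176.5 J.
Photons incident: 176.5 / 6.492e-19 = 2.719e20, i.e. 2.719e20/6.022e23 = 4.515e-4 mol.
Photons absorbed: 0.771 × 4.515e-4 = 3.481e-4 mol.
Φ = 5.661e-5 mol / 3.481e-4 mol photons = 0.163.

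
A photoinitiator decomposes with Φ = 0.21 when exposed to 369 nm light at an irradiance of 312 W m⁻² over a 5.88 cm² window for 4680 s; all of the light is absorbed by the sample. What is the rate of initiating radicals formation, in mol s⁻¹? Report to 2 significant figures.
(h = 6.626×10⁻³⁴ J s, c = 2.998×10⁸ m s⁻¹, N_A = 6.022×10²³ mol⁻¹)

Photon energy at 369 nm: hc/λ = (6.626×10⁻³⁴)(2.998×10⁸)/(369×10⁻⁹) = 5.383×10⁻¹⁹ J.
Energy delivered: (312 W m⁻²)(5.88×10⁻⁴ m²)(4680 s) = 858.6 J.
Photons incident: 858.6 / 5.383×10⁻¹⁹ = 1.595×10²¹, i.e. 1.595×10²¹/6.022×10²³ = 0.002649 mol.
Product formed: 0.21 × 0.002649 = 5.563×10⁻⁴ mol.
Rate: 5.563×10⁻⁴ / 4680 s = 1.2×10⁻⁷ mol s⁻¹.

1.2×10⁻⁷ mol s⁻¹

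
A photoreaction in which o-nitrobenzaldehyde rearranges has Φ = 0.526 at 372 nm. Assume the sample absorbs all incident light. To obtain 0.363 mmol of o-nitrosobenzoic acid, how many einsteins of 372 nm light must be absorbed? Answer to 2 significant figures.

6.9×10⁻⁴ einstein

Product: 0.363 mmol = 3.63×10⁻⁴ mol.
Photons that must be absorbed: 3.63×10⁻⁴ / 0.526 = 6.901×10⁻⁴ mol.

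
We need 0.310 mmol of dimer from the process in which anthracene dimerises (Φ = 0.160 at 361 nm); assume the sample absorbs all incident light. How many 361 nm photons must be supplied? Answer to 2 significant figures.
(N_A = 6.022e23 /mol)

1.2e21 photons

Product: 0.310 mmol = 3.10e-4 mol.
Photons that must be absorbed: 3.10e-4 / 0.160 = 0.001938 mol.
Photon count: 0.001938 × 6.022e23 = 1.2e21.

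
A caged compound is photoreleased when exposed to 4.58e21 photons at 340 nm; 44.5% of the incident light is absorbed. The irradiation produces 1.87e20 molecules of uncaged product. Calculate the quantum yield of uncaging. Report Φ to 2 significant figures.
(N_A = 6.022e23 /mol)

Φ = 0.092

Product: 1.87e20 / 6.022e23 = 3.105e-4 mol.
Moles of photons: 4.58e21 / 6.022e23 = 0.007605 mol.
Photons absorbed: 0.445 × 0.007605 = 0.003384 mol.
Φ = 3.105e-4 mol / 0.003384 mol photons = 0.092.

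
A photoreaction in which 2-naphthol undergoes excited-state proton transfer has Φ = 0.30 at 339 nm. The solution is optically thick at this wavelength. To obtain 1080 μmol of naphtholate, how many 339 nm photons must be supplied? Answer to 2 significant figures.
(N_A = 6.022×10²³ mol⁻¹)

2.2×10²¹ photons

Product: 1080 μmol = 0.00108 mol.
Photons that must be absorbed: 0.00108 / 0.30 = 0.003600 mol.
Photon count: 0.003600 × 6.022×10²³ = 2.2×10²¹.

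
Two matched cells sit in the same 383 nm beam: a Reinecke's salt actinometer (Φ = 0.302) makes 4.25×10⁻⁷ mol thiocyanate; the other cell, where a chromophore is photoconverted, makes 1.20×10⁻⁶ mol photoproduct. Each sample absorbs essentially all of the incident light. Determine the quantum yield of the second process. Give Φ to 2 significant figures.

Φ = 0.85

Photons absorbed by the actinometer: 4.25×10⁻⁷ / 0.302 = 1.407×10⁻⁶ mol.
Φ(unknown) = 1.20×10⁻⁶ / 1.407×10⁻⁶ = 0.85.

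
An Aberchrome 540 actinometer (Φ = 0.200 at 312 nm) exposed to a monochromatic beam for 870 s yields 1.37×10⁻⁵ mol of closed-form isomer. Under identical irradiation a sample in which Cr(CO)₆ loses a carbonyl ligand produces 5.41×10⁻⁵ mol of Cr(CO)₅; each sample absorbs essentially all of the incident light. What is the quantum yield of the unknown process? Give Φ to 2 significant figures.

Photons absorbed by the actinometer: 1.37×10⁻⁵ / 0.200 = 6.850×10⁻⁵ mol.
Φ(unknown) = 5.41×10⁻⁵ / 6.850×10⁻⁵ = 0.79.

Φ = 0.79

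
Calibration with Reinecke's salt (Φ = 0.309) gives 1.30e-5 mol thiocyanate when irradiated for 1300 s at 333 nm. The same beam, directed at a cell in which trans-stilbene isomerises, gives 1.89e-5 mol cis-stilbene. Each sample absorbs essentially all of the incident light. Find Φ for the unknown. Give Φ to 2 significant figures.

Φ = 0.45

Photons absorbed by the actinometer: 1.30e-5 / 0.309 = 4.207e-5 mol.
Φ(unknown) = 1.89e-5 / 4.207e-5 = 0.45.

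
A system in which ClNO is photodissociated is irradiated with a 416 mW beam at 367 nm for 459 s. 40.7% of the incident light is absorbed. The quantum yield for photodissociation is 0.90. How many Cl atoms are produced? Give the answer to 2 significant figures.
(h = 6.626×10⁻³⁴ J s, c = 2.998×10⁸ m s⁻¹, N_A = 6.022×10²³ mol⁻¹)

1.3×10²⁰ atoms

Photon energy at 367 nm: hc/λ = (6.626×10⁻³⁴)(2.998×10⁸)/(367×10⁻⁹) = 5.413×10⁻¹⁹ J.
Energy delivered: (416 mW)(459 s) = 190.9 J.
Photons incident: 190.9 / 5.413×10⁻¹⁹ = 3.527×10²⁰, i.e. 3.527×10²⁰/6.022×10²³ = 5.857×10⁻⁴ mol.
Photons absorbed: 0.407 × 5.857×10⁻⁴ = 2.384×10⁻⁴ mol.
Product: Φ × n_abs = 0.90 × 2.384×10⁻⁴ = 2.146×10⁻⁴ mol.
As a count: 2.146×10⁻⁴ × 6.022×10²³ = 1.3×10²⁰.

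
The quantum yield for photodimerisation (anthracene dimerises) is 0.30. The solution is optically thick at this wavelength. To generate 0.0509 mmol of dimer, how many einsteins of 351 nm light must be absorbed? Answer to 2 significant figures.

Product: 0.0509 mmol = 5.09×10⁻⁵ mol.
Photons that must be absorbed: 5.09×10⁻⁵ / 0.30 = 1.697×10⁻⁴ mol.

1.7×10⁻⁴ einstein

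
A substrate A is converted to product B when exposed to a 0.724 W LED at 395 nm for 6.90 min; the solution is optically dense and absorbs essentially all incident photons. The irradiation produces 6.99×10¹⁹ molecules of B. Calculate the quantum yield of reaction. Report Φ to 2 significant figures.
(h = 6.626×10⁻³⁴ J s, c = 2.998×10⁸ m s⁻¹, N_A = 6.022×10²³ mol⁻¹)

Φ = 0.12

Product: 6.99×10¹⁹ / 6.022×10²³ = 1.161×10⁻⁴ mol.
Photon energy at 395 nm: hc/λ = (6.626×10⁻³⁴)(2.998×10⁸)/(395×10⁻⁹) = 5.029×10⁻¹⁹ J.
Energy delivered: (0.724 W)(414 s) = 299.7 J.
Photons incident: 299.7 / 5.029×10⁻¹⁹ = 5.959×10²⁰, i.e. 5.959×10²⁰/6.022×10²³ = 9.895×10⁻⁴ mol.
Φ = 1.161×10⁻⁴ mol / 9.895×10⁻⁴ mol photons = 0.12.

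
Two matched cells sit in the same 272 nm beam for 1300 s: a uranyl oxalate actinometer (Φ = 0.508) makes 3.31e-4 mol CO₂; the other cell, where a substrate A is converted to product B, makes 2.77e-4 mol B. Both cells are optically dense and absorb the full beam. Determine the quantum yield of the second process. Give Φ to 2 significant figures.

Φ = 0.43

Photons absorbed by the actinometer: 3.31e-4 / 0.508 = 6.516e-4 mol.
Φ(unknown) = 2.77e-4 / 6.516e-4 = 0.43.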